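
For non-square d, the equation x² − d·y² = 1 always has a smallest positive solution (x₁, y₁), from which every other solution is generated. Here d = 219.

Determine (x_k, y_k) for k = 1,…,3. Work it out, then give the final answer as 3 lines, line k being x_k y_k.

d=219: √d = [14; 1,3,1,28] (ℓ=4, even), read p_3/q_3
a_0=14:  p_0=14·1+0=14,  q_0=14·0+1=1
a_1=1:  p_1=1·14+1=15,  q_1=1·1+0=1
a_2=3:  p_2=3·15+14=59,  q_2=3·1+1=4
a_3=1:  p_3=1·59+15=74,  q_3=1·4+1=5
fundamental: x₁=74, y₁=5  (since 5476 − 219·25 = 1)
(74+5√219)^2 = 10951 + 740√219
(74+5√219)^3 = 1620674 + 109515√219

74 5
10951 740
1620674 109515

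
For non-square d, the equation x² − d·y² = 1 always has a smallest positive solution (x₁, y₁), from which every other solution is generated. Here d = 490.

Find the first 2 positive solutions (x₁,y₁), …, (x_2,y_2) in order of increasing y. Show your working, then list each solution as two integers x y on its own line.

√490 → a₀=22, period (7,2,1,4,4,4,1,2,7,44); ℓ=10 even so k=9
i=0: a=22 ⇒ p=22, q=1
…
i=3: a=1 ⇒ p=487, q=22
…
i=6: a=4 ⇒ p=40708, q=1839
i=7: a=1 ⇒ p=50315, q=2273
i=8: a=2 ⇒ p=141338, q=6385
i=9: a=7 ⇒ p=1039681, q=46968
fundamental: x₁=1039681, y₁=46968  (since 1080936581761 − 490·2205993024 = 1)
n=2: (1039681,46968)∘(1039681,46968) = (1039681·1039681+490·46968·46968, 1039681·46968+46968·1039681) = (2161873163521,97663474416)

1039681 46968
2161873163521 97663474416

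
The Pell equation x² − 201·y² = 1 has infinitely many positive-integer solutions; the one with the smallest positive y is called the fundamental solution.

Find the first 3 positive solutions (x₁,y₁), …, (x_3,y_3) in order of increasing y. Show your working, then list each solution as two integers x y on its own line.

[14; 5,1,1,1,2,…,1,5,28] for √201; ℓ=14 ⇒ convergent index 13
step 0: (14, 1)  from 14·(1,0) + (0,1)
…
step 3: (156, 11)  from 1·(85,6) + (71,5)
step 4: (241, 17)  from 1·(156,11) + (85,6)
…
step 7: (7670, 541)  from 8·(879,62) + (638,45)
step 8: (8549, 603)  from 1·(7670,541) + (879,62)
step 9: (24768, 1747)  from 2·(8549,603) + (7670,541)
…
step 12: (91402, 6447)  from 1·(58085,4097) + (33317,2350)
step 13: (515095, 36332)  from 5·(91402,6447) + (58085,4097)
→ (515095, 36332).  Check: 515095²=265322859025, 201·36332²=265322859024, difference 1.
k=2:  x_2 = 515095·515095+201·36332·36332 = 530645718049,  y_2 = 515095·36332+36332·515095 = 37428863080
k=3:  x_3 = 515095·530645718049+201·36332·37428863080 = 546665912276384215,  y_3 = 515095·37428863080+36332·530645718049 = 38558840456348868

515095 36332
530645718049 37428863080
546665912276384215 38558840456348868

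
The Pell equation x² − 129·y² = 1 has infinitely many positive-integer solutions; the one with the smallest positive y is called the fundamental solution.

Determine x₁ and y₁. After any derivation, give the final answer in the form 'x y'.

16855 1484

√129 = [11; 2,1,3,1,6,1,3,1,2,22, …], period ℓ=10 (even) → k=9
step 0: (11, 1)  from 11·(1,0) + (0,1)
step 1: (23, 2)  from 2·(11,1) + (1,0)
…
step 3: (125, 11)  from 3·(34,3) + (23,2)
…
step 5: (1079, 95)  from 6·(159,14) + (125,11)
…
step 7: (4793, 422)  from 3·(1238,109) + (1079,95)
step 8: (6031, 531)  from 1·(4793,422) + (1238,109)
step 9: (16855, 1484)  from 2·(6031,531) + (4793,422)
→ (16855, 1484).  Check: 16855²=284091025, 129·1484²=284091024, difference 1.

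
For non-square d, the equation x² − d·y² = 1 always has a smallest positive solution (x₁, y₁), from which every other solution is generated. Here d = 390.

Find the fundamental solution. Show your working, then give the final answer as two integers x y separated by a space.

[19; 1,2,1,38] for √390; ℓ=4 ⇒ convergent index 3
a_0=19:  p_0=19·1+0=19,  q_0=19·0+1=1
a_1=1:  p_1=1·19+1=20,  q_1=1·1+0=1
a_2=2:  p_2=2·20+19=59,  q_2=2·1+1=3
a_3=1:  p_3=1·59+20=79,  q_3=1·3+1=4
→ (79, 4).  Check: 79²=6241, 390·4²=6240, difference 1.

79 4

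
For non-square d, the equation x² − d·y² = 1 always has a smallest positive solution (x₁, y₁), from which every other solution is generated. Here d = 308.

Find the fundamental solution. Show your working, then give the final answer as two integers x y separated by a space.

351 20

d=308: √d = [17; 1,1,4,1,1,34] (ℓ=6, even), read p_5/q_5
i=0: a=17 ⇒ p=17, q=1
i=1: a=1 ⇒ p=18, q=1
…
i=4: a=1 ⇒ p=193, q=11
i=5: a=1 ⇒ p=351, q=20
→ (351, 20).  Check: 351²=123201, 308·20²=123200, difference 1.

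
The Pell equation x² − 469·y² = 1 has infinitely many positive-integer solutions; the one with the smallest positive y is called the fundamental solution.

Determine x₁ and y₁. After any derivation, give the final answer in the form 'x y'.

137215 6336

√469 → a₀=21, period (1,1,1,10,6,10,1,1,1,42); ℓ=10 even so k=9
k=0  a_k=21  p_k/q_k = 21/1
k=1  a_k=1  p_k/q_k = 22/1
k=2  a_k=1  p_k/q_k = 43/2
…
k=4  a_k=10  p_k/q_k = 693/32
…
k=8  a_k=1  p_k/q_k = 90069/4159
k=9  a_k=1  p_k/q_k = 137215/6336
→ (137215, 6336).  Check: 137215²=18827956225, 469·6336²=18827956224, difference 1.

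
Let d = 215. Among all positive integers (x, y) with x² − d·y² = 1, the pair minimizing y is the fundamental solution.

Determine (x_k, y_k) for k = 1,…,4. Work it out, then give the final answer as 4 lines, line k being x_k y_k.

44 3
3871 264
340604 23229
29969281 2043888

d=215: √d = [14; 1,1,1,28] (ℓ=4, even), read p_3/q_3
step 0: (14, 1)  from 14·(1,0) + (0,1)
…
step 2: (29, 2)  from 1·(15,1) + (14,1)
step 3: (44, 3)  from 1·(29,2) + (15,1)
→ (44, 3).  Check: 44²=1936, 215·3²=1935, difference 1.
k=2:  x_2 = 44·44+215·3·3 = 3871,  y_2 = 44·3+3·44 = 264
k=3:  x_3 = 44·3871+215·3·264 = 340604,  y_3 = 44·264+3·3871 = 23229
k=4:  x_4 = 44·340604+215·3·23229 = 29969281,  y_4 = 44·23229+3·340604 = 2043888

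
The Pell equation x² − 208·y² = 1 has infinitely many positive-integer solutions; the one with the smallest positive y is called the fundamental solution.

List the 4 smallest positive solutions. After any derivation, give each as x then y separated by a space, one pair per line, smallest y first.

d=208: √d = [14; 2,2,1,2,2,28] (ℓ=6, even), read p_5/q_5
i=0: a=14 ⇒ p=14, q=1
…
i=4: a=2 ⇒ p=274, q=19
i=5: a=2 ⇒ p=649, q=45
(x₁, y₁) = (649, 45);  649² − 208·45² = 1 ✓
(649+45√208)^2 = 842401 + 58410√208
(649+45√208)^3 = 1093435849 + 75816135√208
(649+45√208)^4 = 1419278889601 + 98409284820√208

649 45
842401 58410
1093435849 75816135
1419278889601 98409284820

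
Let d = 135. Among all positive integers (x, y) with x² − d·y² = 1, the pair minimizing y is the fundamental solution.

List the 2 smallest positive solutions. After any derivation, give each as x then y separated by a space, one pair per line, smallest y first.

√135 → a₀=11, period (1,1,1,1,1,1,1,22); ℓ=8 even so k=7
k=0  a_k=11  p_k/q_k = 11/1
k=1  a_k=1  p_k/q_k = 12/1
k=2  a_k=1  p_k/q_k = 23/2
k=3  a_k=1  p_k/q_k = 35/3
…
k=6  a_k=1  p_k/q_k = 151/13
k=7  a_k=1  p_k/q_k = 244/21
(x₁, y₁) = (244, 21);  244² − 135·21² = 1 ✓
k=2:  x_2 = 244·244+135·21·21 = 119071,  y_2 = 244·21+21·244 = 10248

244 21
119071 10248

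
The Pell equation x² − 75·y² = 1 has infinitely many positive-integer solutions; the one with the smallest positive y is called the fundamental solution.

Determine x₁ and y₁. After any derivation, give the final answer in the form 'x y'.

26 3

√75 → a₀=8, period (1,1,1,16); ℓ=4 even so k=3
i=0: a=8 ⇒ p=8, q=1
…
i=2: a=1 ⇒ p=17, q=2
i=3: a=1 ⇒ p=26, q=3
(x₁, y₁) = (26, 3);  26² − 75·3² = 1 ✓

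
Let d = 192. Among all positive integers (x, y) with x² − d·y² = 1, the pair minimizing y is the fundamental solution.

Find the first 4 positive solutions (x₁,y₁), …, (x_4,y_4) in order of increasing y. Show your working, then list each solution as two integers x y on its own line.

√192 → a₀=13, period (1,5,1,26); ℓ=4 even so k=3
step 0: (13, 1)  from 13·(1,0) + (0,1)
…
step 2: (83, 6)  from 5·(14,1) + (13,1)
step 3: (97, 7)  from 1·(83,6) + (14,1)
(x₁, y₁) = (97, 7);  97² − 192·7² = 1 ✓
k=2:  x_2 = 97·97+192·7·7 = 18817,  y_2 = 97·7+7·97 = 1358
k=3:  x_3 = 97·18817+192·7·1358 = 3650401,  y_3 = 97·1358+7·18817 = 263445
k=4:  x_4 = 97·3650401+192·7·263445 = 708158977,  y_4 = 97·263445+7·3650401 = 51106972

97 7
18817 1358
3650401 263445
708158977 51106972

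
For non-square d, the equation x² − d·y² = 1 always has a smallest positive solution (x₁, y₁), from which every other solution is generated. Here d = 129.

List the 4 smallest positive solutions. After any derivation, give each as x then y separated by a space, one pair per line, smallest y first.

16855 1484
568182049 50025640
19153416854935 1686364322916
645661681611676801 56847341275472720

d=129: √d = [11; 2,1,3,1,6,1,3,1,2,22] (ℓ=10, even), read p_9/q_9
a_0=11:  p_0=11·1+0=11,  q_0=11·0+1=1
…
a_3=3:  p_3=3·34+23=125,  q_3=3·3+2=11
a_4=1:  p_4=1·125+34=159,  q_4=1·11+3=14
a_5=6:  p_5=6·159+125=1079,  q_5=6·14+11=95
…
a_7=3:  p_7=3·1238+1079=4793,  q_7=3·109+95=422
a_8=1:  p_8=1·4793+1238=6031,  q_8=1·422+109=531
a_9=2:  p_9=2·6031+4793=16855,  q_9=2·531+422=1484
→ (16855, 1484).  Check: 16855²=284091025, 129·1484²=284091024, difference 1.
k=2:  x_2 = 16855·16855+129·1484·1484 = 568182049,  y_2 = 16855·1484+1484·16855 = 50025640
k=3:  x_3 = 16855·568182049+129·1484·50025640 = 19153416854935,  y_3 = 16855·50025640+1484·568182049 = 1686364322916
k=4:  x_4 = 16855·19153416854935+129·1484·1686364322916 = 645661681611676801,  y_4 = 16855·1686364322916+1484·19153416854935 = 56847341275472720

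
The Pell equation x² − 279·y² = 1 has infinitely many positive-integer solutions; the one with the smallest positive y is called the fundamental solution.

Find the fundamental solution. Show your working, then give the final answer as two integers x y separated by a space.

1520 91

√279 = [16; 1,2,2,1,2,2,1,32, …], period ℓ=8 (even) → k=7
a_0=16:  p_0=16·1+0=16,  q_0=16·0+1=1
a_1=1:  p_1=1·16+1=17,  q_1=1·1+0=1
…
a_3=2:  p_3=2·50+17=117,  q_3=2·3+1=7
…
a_5=2:  p_5=2·167+117=451,  q_5=2·10+7=27
a_6=2:  p_6=2·451+167=1069,  q_6=2·27+10=64
a_7=1:  p_7=1·1069+451=1520,  q_7=1·64+27=91
fundamental: x₁=1520, y₁=91  (since 2310400 − 279·8281 = 1)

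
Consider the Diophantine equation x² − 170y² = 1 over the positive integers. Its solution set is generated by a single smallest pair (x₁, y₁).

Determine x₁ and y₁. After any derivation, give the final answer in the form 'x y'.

[13; 26] for √170; ℓ=1 ⇒ convergent index 1
i=0: a=13 ⇒ p=13, q=1
i=1: a=26 ⇒ p=339, q=26
fundamental: x₁=339, y₁=26  (since 114921 − 170·676 = 1)

339 26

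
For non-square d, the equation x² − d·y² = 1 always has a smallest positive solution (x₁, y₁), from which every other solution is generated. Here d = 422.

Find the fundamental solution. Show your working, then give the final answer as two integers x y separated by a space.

7022501 341850

[20; 1,1,5,2,1,…,1,1,40] for √422; ℓ=14 ⇒ convergent index 13
step 0: (20, 1)  from 20·(1,0) + (0,1)
…
step 3: (226, 11)  from 5·(41,2) + (21,1)
…
step 6: (2650, 129)  from 3·(719,35) + (493,24)
step 7: (53719, 2615)  from 20·(2650,129) + (719,35)
step 8: (163807, 7974)  from 3·(53719,2615) + (2650,129)
…
step 10: (598859, 29152)  from 2·(217526,10589) + (163807,7974)
…
step 12: (3810680, 185501)  from 1·(3211821,156349) + (598859,29152)
step 13: (7022501, 341850)  from 1·(3810680,185501) + (3211821,156349)
→ (7022501, 341850).  Check: 7022501²=49315520295001, 422·341850²=49315520295000, difference 1.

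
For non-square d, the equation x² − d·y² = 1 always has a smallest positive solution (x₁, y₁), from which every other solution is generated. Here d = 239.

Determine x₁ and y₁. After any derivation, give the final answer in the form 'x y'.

d=239: √d = [15; 2,5,1,2,4,15,4,2,1,5,2,30] (ℓ=12, even), read p_11/q_11
i=0: a=15 ⇒ p=15, q=1
i=1: a=2 ⇒ p=31, q=2
…
i=5: a=4 ⇒ p=2489, q=161
…
i=7: a=4 ⇒ p=154117, q=9969
…
i=10: a=5 ⇒ p=2847431, q=184185
i=11: a=2 ⇒ p=6195120, q=400729
→ (6195120, 400729).  Check: 6195120²=38379511814400, 239·400729²=38379511814399, difference 1.

6195120 400729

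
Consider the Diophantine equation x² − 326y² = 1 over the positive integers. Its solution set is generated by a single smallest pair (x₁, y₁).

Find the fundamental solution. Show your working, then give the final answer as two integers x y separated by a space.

325 18

√326 → a₀=18, period (18,36); ℓ=2 even so k=1
step 0: (18, 1)  from 18·(1,0) + (0,1)
step 1: (325, 18)  from 18·(18,1) + (1,0)
→ (325, 18).  Check: 325²=105625, 326·18²=105624, difference 1.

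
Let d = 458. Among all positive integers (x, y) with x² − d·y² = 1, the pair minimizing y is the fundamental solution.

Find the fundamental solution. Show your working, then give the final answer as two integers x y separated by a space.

d=458: √d = [21; 2,2,42] (ℓ=3, odd), read p_5/q_5
k=0  a_k=21  p_k/q_k = 21/1
k=1  a_k=2  p_k/q_k = 43/2
k=2  a_k=2  p_k/q_k = 107/5
k=3  a_k=42  p_k/q_k = 4537/212
k=4  a_k=2  p_k/q_k = 9181/429
k=5  a_k=2  p_k/q_k = 22899/1070
(x₁, y₁) = (22899, 1070);  22899² − 458·1070² = 1 ✓

22899 1070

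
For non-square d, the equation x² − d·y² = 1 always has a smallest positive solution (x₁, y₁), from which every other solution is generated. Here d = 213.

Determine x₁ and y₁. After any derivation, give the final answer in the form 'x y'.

[14; 1,1,2,6,1,8,1,6,2,1,1,28] for √213; ℓ=12 ⇒ convergent index 11
a_0=14:  p_0=14·1+0=14,  q_0=14·0+1=1
…
a_5=1:  p_5=1·467+73=540,  q_5=1·32+5=37
…
a_7=1:  p_7=1·4787+540=5327,  q_7=1·328+37=365
…
a_9=2:  p_9=2·36749+5327=78825,  q_9=2·2518+365=5401
a_10=1:  p_10=1·78825+36749=115574,  q_10=1·5401+2518=7919
a_11=1:  p_11=1·115574+78825=194399,  q_11=1·7919+5401=13320
→ (194399, 13320).  Check: 194399²=37790971201, 213·13320²=37790971200, difference 1.

194399 13320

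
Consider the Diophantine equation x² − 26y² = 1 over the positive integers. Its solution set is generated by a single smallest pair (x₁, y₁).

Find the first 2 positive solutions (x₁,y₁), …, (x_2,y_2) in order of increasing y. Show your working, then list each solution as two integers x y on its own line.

51 10
5201 1020

√26 → a₀=5, period (10); ℓ=1 odd so k=1
step 0: (5, 1)  from 5·(1,0) + (0,1)
step 1: (51, 10)  from 10·(5,1) + (1,0)
→ (51, 10).  Check: 51²=2601, 26·10²=2600, difference 1.
(51+10√26)^2 = 5201 + 1020√26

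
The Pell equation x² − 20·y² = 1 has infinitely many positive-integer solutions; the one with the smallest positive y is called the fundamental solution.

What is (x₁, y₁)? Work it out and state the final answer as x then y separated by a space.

9 2

√20 → a₀=4, period (2,8); ℓ=2 even so k=1
a_0=4:  p_0=4·1+0=4,  q_0=4·0+1=1
a_1=2:  p_1=2·4+1=9,  q_1=2·1+0=2
→ (9, 2).  Check: 9²=81, 20·2²=80, difference 1.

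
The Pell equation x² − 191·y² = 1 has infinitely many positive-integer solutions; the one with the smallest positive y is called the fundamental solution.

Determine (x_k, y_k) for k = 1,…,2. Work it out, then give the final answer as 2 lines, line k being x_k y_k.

8994000 650783
161784071999999 11706284604000

d=191: √d = [13; 1,4,1,1,3,…,4,1,26] (ℓ=16, even), read p_15/q_15
a_0=13:  p_0=13·1+0=13,  q_0=13·0+1=1
…
a_4=1:  p_4=1·83+69=152,  q_4=1·6+5=11
…
a_7=2:  p_7=2·1230+539=2999,  q_7=2·89+39=217
…
a_10=2:  p_10=2·83433+40217=207083,  q_10=2·6037+2910=14984
…
a_14=4:  p_14=4·1616447+911765=7377553,  q_14=4·116962+65973=533821
a_15=1:  p_15=1·7377553+1616447=8994000,  q_15=1·533821+116962=650783
→ (8994000, 650783).  Check: 8994000²=80892036000000, 191·650783²=80892035999999, difference 1.
k=2:  x_2 = 8994000·8994000+191·650783·650783 = 161784071999999,  y_2 = 8994000·650783+650783·8994000 = 11706284604000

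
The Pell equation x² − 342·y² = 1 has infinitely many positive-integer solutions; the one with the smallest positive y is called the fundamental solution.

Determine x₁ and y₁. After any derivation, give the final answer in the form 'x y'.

37 2

√342 = [18; 2,36, …], period ℓ=2 (even) → k=1
k=0  a_k=18  p_k/q_k = 18/1
k=1  a_k=2  p_k/q_k = 37/2
→ (37, 2).  Check: 37²=1369, 342·2²=1368, difference 1.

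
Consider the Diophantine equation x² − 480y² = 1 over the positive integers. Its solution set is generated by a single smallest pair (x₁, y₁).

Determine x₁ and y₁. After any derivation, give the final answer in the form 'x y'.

241 11

d=480: √d = [21; 1,9,1,42] (ℓ=4, even), read p_3/q_3
i=0: a=21 ⇒ p=21, q=1
…
i=2: a=9 ⇒ p=219, q=10
i=3: a=1 ⇒ p=241, q=11
→ (241, 11).  Check: 241²=58081, 480·11²=58080, difference 1.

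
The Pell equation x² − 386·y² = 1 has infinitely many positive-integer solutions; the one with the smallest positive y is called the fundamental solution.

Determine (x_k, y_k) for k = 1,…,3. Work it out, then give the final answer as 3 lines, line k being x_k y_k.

[19; 1,1,1,4,1,18,1,4,1,1,1,38] for √386; ℓ=12 ⇒ convergent index 11
a_0=19:  p_0=19·1+0=19,  q_0=19·0+1=1
…
a_2=1:  p_2=1·20+19=39,  q_2=1·1+1=2
a_3=1:  p_3=1·39+20=59,  q_3=1·2+1=3
a_4=4:  p_4=4·59+39=275,  q_4=4·3+2=14
…
a_7=1:  p_7=1·6287+334=6621,  q_7=1·320+17=337
a_8=4:  p_8=4·6621+6287=32771,  q_8=4·337+320=1668
…
a_10=1:  p_10=1·39392+32771=72163,  q_10=1·2005+1668=3673
a_11=1:  p_11=1·72163+39392=111555,  q_11=1·3673+2005=5678
(x₁, y₁) = (111555, 5678);  111555² − 386·5678² = 1 ✓
n=2: (111555,5678)∘(111555,5678) = (111555·111555+386·5678·5678, 111555·5678+5678·111555) = (24889036049,1266818580)
n=3: (24889036049,1266818580)∘(111555,5678) = (111555·24889036049+386·5678·1266818580, 111555·1266818580+5678·24889036049) = (5552992832780835,282639893378122)

111555 5678
24889036049 1266818580
5552992832780835 282639893378122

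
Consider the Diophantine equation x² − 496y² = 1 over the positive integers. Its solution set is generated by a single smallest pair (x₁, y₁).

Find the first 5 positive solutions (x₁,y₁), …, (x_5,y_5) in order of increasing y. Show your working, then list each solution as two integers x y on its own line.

[22; 3,1,2,4,1,…,1,3,44] for √496; ℓ=16 ⇒ convergent index 15
k=0  a_k=22  p_k/q_k = 22/1
k=1  a_k=3  p_k/q_k = 67/3
…
k=4  a_k=4  p_k/q_k = 1069/48
k=5  a_k=1  p_k/q_k = 1314/59
k=6  a_k=1  p_k/q_k = 2383/107
k=7  a_k=2  p_k/q_k = 6080/273
k=8  a_k=2  p_k/q_k = 14543/653
k=9  a_k=2  p_k/q_k = 35166/1579
k=10  a_k=1  p_k/q_k = 49709/2232
k=11  a_k=1  p_k/q_k = 84875/3811
k=12  a_k=4  p_k/q_k = 389209/17476
…
k=14  a_k=1  p_k/q_k = 1252502/56239
k=15  a_k=3  p_k/q_k = 4620799/207480
(x₁, y₁) = (4620799, 207480);  4620799² − 496·207480² = 1 ✓
(x_2, y_2) = (4620799·4620799 + 496·207480·207480, 4620799·207480 + 207480·4620799) = (42703566796801, 1917446753040)
(x_3, y_3) = (4620799·42703566796801 + 496·207480·1917446753040, 4620799·1917446753040 + 207480·42703566796801) = (394649197502177907199, 17720272078000750440)
(x_4, y_4) = (4620799·394649197502177907199 + 496·207480·17720272078000750440, 4620799·17720272078000750440 + 207480·394649197502177907199) = (3647189234337689639247667201, 163763630995505661818050080)
(x_5, y_5) = (4620799·3647189234337689639247667201 + 496·207480·163763630995505661818050080, 4620799·163763630995505661818050080 + 207480·3647189234337689639247667201) = (33705856733676329245494460531519999, 1513437644680785412974289982477400)

4620799 207480
42703566796801 1917446753040
394649197502177907199 17720272078000750440
3647189234337689639247667201 163763630995505661818050080
33705856733676329245494460531519999 1513437644680785412974289982477400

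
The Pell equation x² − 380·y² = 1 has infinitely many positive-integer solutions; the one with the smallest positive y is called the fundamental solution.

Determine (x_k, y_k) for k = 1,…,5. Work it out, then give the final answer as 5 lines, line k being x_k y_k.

39 2
3041 156
237159 12166
18495361 948792
1442400999 73993610

[19; 2,38] for √380; ℓ=2 ⇒ convergent index 1
step 0: (19, 1)  from 19·(1,0) + (0,1)
step 1: (39, 2)  from 2·(19,1) + (1,0)
fundamental: x₁=39, y₁=2  (since 1521 − 380·4 = 1)
n=2: (39,2)∘(39,2) = (39·39+380·2·2, 39·2+2·39) = (3041,156)
n=3: (3041,156)∘(39,2) = (39·3041+380·2·156, 39·156+2·3041) = (237159,12166)
n=4: (237159,12166)∘(39,2) = (39·237159+380·2·12166, 39·12166+2·237159) = (18495361,948792)
n=5: (18495361,948792)∘(39,2) = (39·18495361+380·2·948792, 39·948792+2·18495361) = (1442400999,73993610)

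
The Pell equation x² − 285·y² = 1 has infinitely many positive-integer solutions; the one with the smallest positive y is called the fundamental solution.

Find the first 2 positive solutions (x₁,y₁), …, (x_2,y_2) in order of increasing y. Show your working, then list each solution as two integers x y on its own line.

d=285: √d = [16; 1,7,2,7,1,32] (ℓ=6, even), read p_5/q_5
step 0: (16, 1)  from 16·(1,0) + (0,1)
step 1: (17, 1)  from 1·(16,1) + (1,0)
step 2: (135, 8)  from 7·(17,1) + (16,1)
step 3: (287, 17)  from 2·(135,8) + (17,1)
step 4: (2144, 127)  from 7·(287,17) + (135,8)
step 5: (2431, 144)  from 1·(2144,127) + (287,17)
(x₁, y₁) = (2431, 144);  2431² − 285·144² = 1 ✓
k=2:  x_2 = 2431·2431+285·144·144 = 11819521,  y_2 = 2431·144+144·2431 = 700128

2431 144
11819521 700128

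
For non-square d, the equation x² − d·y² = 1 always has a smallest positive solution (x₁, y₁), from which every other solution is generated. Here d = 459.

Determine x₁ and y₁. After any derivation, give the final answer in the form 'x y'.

[21; 2,2,1,4,21,4,1,2,2,42] for √459; ℓ=10 ⇒ convergent index 9
a_0=21:  p_0=21·1+0=21,  q_0=21·0+1=1
a_1=2:  p_1=2·21+1=43,  q_1=2·1+0=2
a_2=2:  p_2=2·43+21=107,  q_2=2·2+1=5
a_3=1:  p_3=1·107+43=150,  q_3=1·5+2=7
a_4=4:  p_4=4·150+107=707,  q_4=4·7+5=33
…
a_6=4:  p_6=4·14997+707=60695,  q_6=4·700+33=2833
…
a_8=2:  p_8=2·75692+60695=212079,  q_8=2·3533+2833=9899
a_9=2:  p_9=2·212079+75692=499850,  q_9=2·9899+3533=23331
→ (499850, 23331).  Check: 499850²=249850022500, 459·23331²=249850022499, difference 1.

499850 23331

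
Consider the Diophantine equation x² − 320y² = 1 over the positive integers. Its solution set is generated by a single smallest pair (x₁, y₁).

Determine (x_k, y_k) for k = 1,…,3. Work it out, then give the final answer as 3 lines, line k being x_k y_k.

[17; 1,7,1,34] for √320; ℓ=4 ⇒ convergent index 3
k=0  a_k=17  p_k/q_k = 17/1
k=1  a_k=1  p_k/q_k = 18/1
k=2  a_k=7  p_k/q_k = 143/8
k=3  a_k=1  p_k/q_k = 161/9
fundamental: x₁=161, y₁=9  (since 25921 − 320·81 = 1)
(x_2, y_2) = (161·161 + 320·9·9, 161·9 + 9·161) = (51841, 2898)
(x_3, y_3) = (161·51841 + 320·9·2898, 161·2898 + 9·51841) = (16692641, 933147)

161 9
51841 2898
16692641 933147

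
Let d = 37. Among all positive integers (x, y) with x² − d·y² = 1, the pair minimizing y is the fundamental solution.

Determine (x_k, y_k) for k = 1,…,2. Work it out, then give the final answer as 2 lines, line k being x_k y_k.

73 12
10657 1752

√37 → a₀=6, period (12); ℓ=1 odd so k=1
step 0: (6, 1)  from 6·(1,0) + (0,1)
step 1: (73, 12)  from 12·(6,1) + (1,0)
→ (73, 12).  Check: 73²=5329, 37·12²=5328, difference 1.
k=2:  x_2 = 73·73+37·12·12 = 10657,  y_2 = 73·12+12·73 = 1752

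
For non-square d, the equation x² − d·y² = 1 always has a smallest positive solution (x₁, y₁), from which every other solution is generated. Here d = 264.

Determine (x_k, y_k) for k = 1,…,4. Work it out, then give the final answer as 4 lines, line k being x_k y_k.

√264 = [16; 4,32, …], period ℓ=2 (even) → k=1
step 0: (16, 1)  from 16·(1,0) + (0,1)
step 1: (65, 4)  from 4·(16,1) + (1,0)
fundamental: x₁=65, y₁=4  (since 4225 − 264·16 = 1)
k=2:  x_2 = 65·65+264·4·4 = 8449,  y_2 = 65·4+4·65 = 520
k=3:  x_3 = 65·8449+264·4·520 = 1098305,  y_3 = 65·520+4·8449 = 67596
k=4:  x_4 = 65·1098305+264·4·67596 = 142771201,  y_4 = 65·67596+4·1098305 = 8786960

65 4
8449 520
1098305 67596
142771201 8786960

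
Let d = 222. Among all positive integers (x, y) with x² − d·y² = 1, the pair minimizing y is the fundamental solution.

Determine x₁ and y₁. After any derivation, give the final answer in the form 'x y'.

149 10

d=222: √d = [14; 1,8,1,28] (ℓ=4, even), read p_3/q_3
i=0: a=14 ⇒ p=14, q=1
i=1: a=1 ⇒ p=15, q=1
i=2: a=8 ⇒ p=134, q=9
i=3: a=1 ⇒ p=149, q=10
fundamental: x₁=149, y₁=10  (since 22201 − 222·100 = 1)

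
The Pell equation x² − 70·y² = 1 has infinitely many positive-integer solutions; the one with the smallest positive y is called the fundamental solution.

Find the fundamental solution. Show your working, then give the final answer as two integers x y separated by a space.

[8; 2,1,2,1,2,16] for √70; ℓ=6 ⇒ convergent index 5
k=0  a_k=8  p_k/q_k = 8/1
k=1  a_k=2  p_k/q_k = 17/2
k=2  a_k=1  p_k/q_k = 25/3
k=3  a_k=2  p_k/q_k = 67/8
k=4  a_k=1  p_k/q_k = 92/11
k=5  a_k=2  p_k/q_k = 251/30
fundamental: x₁=251, y₁=30  (since 63001 − 70·900 = 1)

251 30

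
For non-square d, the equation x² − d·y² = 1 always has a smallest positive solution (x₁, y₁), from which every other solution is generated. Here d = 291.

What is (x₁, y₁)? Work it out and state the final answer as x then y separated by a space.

290 17

√291 = [17; 17,34, …], period ℓ=2 (even) → k=1
k=0  a_k=17  p_k/q_k = 17/1
k=1  a_k=17  p_k/q_k = 290/17
fundamental: x₁=290, y₁=17  (since 84100 − 291·289 = 1)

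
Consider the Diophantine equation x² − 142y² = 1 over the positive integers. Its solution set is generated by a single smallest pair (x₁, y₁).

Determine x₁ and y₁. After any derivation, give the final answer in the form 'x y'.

[11; 1,10,1,22] for √142; ℓ=4 ⇒ convergent index 3
i=0: a=11 ⇒ p=11, q=1
…
i=2: a=10 ⇒ p=131, q=11
i=3: a=1 ⇒ p=143, q=12
→ (143, 12).  Check: 143²=20449, 142·12²=20448, difference 1.

143 12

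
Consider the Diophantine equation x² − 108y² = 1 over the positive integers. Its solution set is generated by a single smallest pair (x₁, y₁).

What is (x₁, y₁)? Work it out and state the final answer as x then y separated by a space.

1351 130

[10; 2,1,1,4,1,1,2,20] for √108; ℓ=8 ⇒ convergent index 7
k=0  a_k=10  p_k/q_k = 10/1
…
k=2  a_k=1  p_k/q_k = 31/3
k=3  a_k=1  p_k/q_k = 52/5
…
k=5  a_k=1  p_k/q_k = 291/28
k=6  a_k=1  p_k/q_k = 530/51
k=7  a_k=2  p_k/q_k = 1351/130
(x₁, y₁) = (1351, 130);  1351² − 108·130² = 1 ✓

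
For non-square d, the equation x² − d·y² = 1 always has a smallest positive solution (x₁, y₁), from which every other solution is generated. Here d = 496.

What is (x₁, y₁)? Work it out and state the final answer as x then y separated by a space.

[22; 3,1,2,4,1,…,1,3,44] for √496; ℓ=16 ⇒ convergent index 15
i=0: a=22 ⇒ p=22, q=1
…
i=2: a=1 ⇒ p=89, q=4
…
i=4: a=4 ⇒ p=1069, q=48
i=5: a=1 ⇒ p=1314, q=59
…
i=13: a=2 ⇒ p=863293, q=38763
i=14: a=1 ⇒ p=1252502, q=56239
i=15: a=3 ⇒ p=4620799, q=207480
(x₁, y₁) = (4620799, 207480);  4620799² − 496·207480² = 1 ✓

4620799 207480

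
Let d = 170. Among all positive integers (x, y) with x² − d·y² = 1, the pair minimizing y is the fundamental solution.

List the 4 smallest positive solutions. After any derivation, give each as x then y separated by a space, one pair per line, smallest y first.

d=170: √d = [13; 26] (ℓ=1, odd), read p_1/q_1
step 0: (13, 1)  from 13·(1,0) + (0,1)
step 1: (339, 26)  from 26·(13,1) + (1,0)
→ (339, 26).  Check: 339²=114921, 170·26²=114920, difference 1.
k=2:  x_2 = 339·339+170·26·26 = 229841,  y_2 = 339·26+26·339 = 17628
k=3:  x_3 = 339·229841+170·26·17628 = 155831859,  y_3 = 339·17628+26·229841 = 11951758
k=4:  x_4 = 339·155831859+170·26·11951758 = 105653770561,  y_4 = 339·11951758+26·155831859 = 8103274296

339 26
229841 17628
155831859 11951758
105653770561 8103274296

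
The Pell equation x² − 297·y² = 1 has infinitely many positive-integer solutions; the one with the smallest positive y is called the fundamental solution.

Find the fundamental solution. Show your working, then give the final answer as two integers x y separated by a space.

48599 2820

√297 → a₀=17, period (4,3,1,1,2,1,1,3,4,34); ℓ=10 even so k=9
a_0=17:  p_0=17·1+0=17,  q_0=17·0+1=1
…
a_2=3:  p_2=3·69+17=224,  q_2=3·4+1=13
a_3=1:  p_3=1·224+69=293,  q_3=1·13+4=17
a_4=1:  p_4=1·293+224=517,  q_4=1·17+13=30
a_5=2:  p_5=2·517+293=1327,  q_5=2·30+17=77
…
a_8=3:  p_8=3·3171+1844=11357,  q_8=3·184+107=659
a_9=4:  p_9=4·11357+3171=48599,  q_9=4·659+184=2820
→ (48599, 2820).  Check: 48599²=2361862801, 297·2820²=2361862800, difference 1.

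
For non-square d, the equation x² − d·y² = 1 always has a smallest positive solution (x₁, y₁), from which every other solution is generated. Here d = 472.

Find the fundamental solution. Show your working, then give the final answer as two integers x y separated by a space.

306917 14127

√472 = [21; 1,2,1,1,1,…,2,1,42, …], period ℓ=14 (even) → k=13
step 0: (21, 1)  from 21·(1,0) + (0,1)
…
step 2: (65, 3)  from 2·(22,1) + (21,1)
step 3: (87, 4)  from 1·(65,3) + (22,1)
…
step 5: (239, 11)  from 1·(152,7) + (87,4)
step 6: (1108, 51)  from 4·(239,11) + (152,7)
step 7: (5779, 266)  from 5·(1108,51) + (239,11)
step 8: (24224, 1115)  from 4·(5779,266) + (1108,51)
step 9: (30003, 1381)  from 1·(24224,1115) + (5779,266)
…
step 12: (222687, 10250)  from 2·(84230,3877) + (54227,2496)
step 13: (306917, 14127)  from 1·(222687,10250) + (84230,3877)
→ (306917, 14127).  Check: 306917²=94198044889, 472·14127²=94198044888, difference 1.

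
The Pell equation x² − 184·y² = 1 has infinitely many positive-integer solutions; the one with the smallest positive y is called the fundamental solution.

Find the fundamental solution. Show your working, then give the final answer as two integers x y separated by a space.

√184 = [13; 1,1,3,2,1,2,1,2,3,1,1,26, …], period ℓ=12 (even) → k=11
step 0: (13, 1)  from 13·(1,0) + (0,1)
…
step 2: (27, 2)  from 1·(14,1) + (13,1)
…
step 5: (312, 23)  from 1·(217,16) + (95,7)
…
step 10: (13741, 1013)  from 1·(10594,781) + (3147,232)
step 11: (24335, 1794)  from 1·(13741,1013) + (10594,781)
→ (24335, 1794).  Check: 24335²=592192225, 184·1794²=592192224, difference 1.

24335 1794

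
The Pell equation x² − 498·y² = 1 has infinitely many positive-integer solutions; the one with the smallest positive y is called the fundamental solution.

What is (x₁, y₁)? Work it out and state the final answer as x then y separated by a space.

179777 8056

√498 → a₀=22, period (3,6,22,6,3,44); ℓ=6 even so k=5
k=0  a_k=22  p_k/q_k = 22/1
…
k=3  a_k=22  p_k/q_k = 9395/421
k=4  a_k=6  p_k/q_k = 56794/2545
k=5  a_k=3  p_k/q_k = 179777/8056
(x₁, y₁) = (179777, 8056);  179777² − 498·8056² = 1 ✓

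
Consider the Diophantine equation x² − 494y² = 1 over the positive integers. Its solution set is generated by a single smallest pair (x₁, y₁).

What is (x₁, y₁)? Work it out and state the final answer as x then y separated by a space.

√494 → a₀=22, period (4,2,2,1,2,1,2,2,4,44); ℓ=10 even so k=9
k=0  a_k=22  p_k/q_k = 22/1
k=1  a_k=4  p_k/q_k = 89/4
k=2  a_k=2  p_k/q_k = 200/9
k=3  a_k=2  p_k/q_k = 489/22
k=4  a_k=1  p_k/q_k = 689/31
k=5  a_k=2  p_k/q_k = 1867/84
k=6  a_k=1  p_k/q_k = 2556/115
k=7  a_k=2  p_k/q_k = 6979/314
k=8  a_k=2  p_k/q_k = 16514/743
k=9  a_k=4  p_k/q_k = 73035/3286
fundamental: x₁=73035, y₁=3286  (since 5334111225 − 494·10797796 = 1)

73035 3286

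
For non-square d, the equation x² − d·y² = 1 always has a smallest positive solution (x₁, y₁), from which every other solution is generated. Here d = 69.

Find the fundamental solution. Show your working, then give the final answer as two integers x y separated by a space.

7775 936

d=69: √d = [8; 3,3,1,4,1,3,3,16] (ℓ=8, even), read p_7/q_7
k=0  a_k=8  p_k/q_k = 8/1
k=1  a_k=3  p_k/q_k = 25/3
k=2  a_k=3  p_k/q_k = 83/10
…
k=4  a_k=4  p_k/q_k = 515/62
k=5  a_k=1  p_k/q_k = 623/75
k=6  a_k=3  p_k/q_k = 2384/287
k=7  a_k=3  p_k/q_k = 7775/936
fundamental: x₁=7775, y₁=936  (since 60450625 − 69·876096 = 1)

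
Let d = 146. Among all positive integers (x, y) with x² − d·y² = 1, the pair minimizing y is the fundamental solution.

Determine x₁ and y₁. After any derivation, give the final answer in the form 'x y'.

145 12

√146 = [12; 12,24, …], period ℓ=2 (even) → k=1
step 0: (12, 1)  from 12·(1,0) + (0,1)
step 1: (145, 12)  from 12·(12,1) + (1,0)
(x₁, y₁) = (145, 12);  145² − 146·12² = 1 ✓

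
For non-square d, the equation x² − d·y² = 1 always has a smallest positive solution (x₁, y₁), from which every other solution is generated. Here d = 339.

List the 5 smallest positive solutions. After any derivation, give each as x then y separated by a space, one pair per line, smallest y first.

[18; 2,2,2,1,17,1,2,2,2,36] for √339; ℓ=10 ⇒ convergent index 9
i=0: a=18 ⇒ p=18, q=1
…
i=2: a=2 ⇒ p=92, q=5
…
i=4: a=1 ⇒ p=313, q=17
i=5: a=17 ⇒ p=5542, q=301
i=6: a=1 ⇒ p=5855, q=318
…
i=8: a=2 ⇒ p=40359, q=2192
i=9: a=2 ⇒ p=97970, q=5321
fundamental: x₁=97970, y₁=5321  (since 9598120900 − 339·28313041 = 1)
n=2: (97970,5321)∘(97970,5321) = (97970·97970+339·5321·5321, 97970·5321+5321·97970) = (19196241799,1042596740)
n=3: (19196241799,1042596740)∘(97970,5321) = (97970·19196241799+339·5321·1042596740, 97970·1042596740+5321·19196241799) = (3761311617998090,204286405230279)
n=4: (3761311617998090,204286405230279)∘(97970,5321) = (97970·3761311617998090+339·5321·204286405230279, 97970·204286405230279+5321·3761311617998090) = (736991398411349512801,40027878239778270520)
n=5: (736991398411349512801,40027878239778270520)∘(97970,5321) = (97970·736991398411349512801+339·5321·40027878239778270520, 97970·40027878239778270520+5321·736991398411349512801) = (144406094600958511920229850,7843062462097867920458521)

97970 5321
19196241799 1042596740
3761311617998090 204286405230279
736991398411349512801 40027878239778270520
144406094600958511920229850 7843062462097867920458521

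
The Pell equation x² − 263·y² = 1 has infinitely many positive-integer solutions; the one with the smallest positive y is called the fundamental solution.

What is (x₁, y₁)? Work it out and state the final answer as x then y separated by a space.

d=263: √d = [16; 4,1,1,1,1,15,1,1,1,1,4,32] (ℓ=12, even), read p_11/q_11
step 0: (16, 1)  from 16·(1,0) + (0,1)
…
step 2: (81, 5)  from 1·(65,4) + (16,1)
step 3: (146, 9)  from 1·(81,5) + (65,4)
step 4: (227, 14)  from 1·(146,9) + (81,5)
…
step 10: (30229, 1864)  from 1·(18212,1123) + (12017,741)
step 11: (139128, 8579)  from 4·(30229,1864) + (18212,1123)
fundamental: x₁=139128, y₁=8579  (since 19356600384 − 263·73599241 = 1)

139128 8579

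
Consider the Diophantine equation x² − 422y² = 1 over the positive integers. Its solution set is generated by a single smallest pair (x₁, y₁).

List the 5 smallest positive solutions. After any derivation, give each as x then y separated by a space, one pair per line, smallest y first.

7022501 341850
98631040590001 4801283933700
1385273162348638202501 67434042451384025550
19456164335732849620362360001 947111261097768740333867400
273261867007695159110526238300562501 13302179556340616719484196916709250

[20; 1,1,5,2,1,…,1,1,40] for √422; ℓ=14 ⇒ convergent index 13
i=0: a=20 ⇒ p=20, q=1
…
i=2: a=1 ⇒ p=41, q=2
i=3: a=5 ⇒ p=226, q=11
i=4: a=2 ⇒ p=493, q=24
i=5: a=1 ⇒ p=719, q=35
i=6: a=3 ⇒ p=2650, q=129
i=7: a=20 ⇒ p=53719, q=2615
i=8: a=3 ⇒ p=163807, q=7974
i=9: a=1 ⇒ p=217526, q=10589
i=10: a=2 ⇒ p=598859, q=29152
…
i=12: a=1 ⇒ p=3810680, q=185501
i=13: a=1 ⇒ p=7022501, q=341850
(x₁, y₁) = (7022501, 341850);  7022501² − 422·341850² = 1 ✓
n=2: (7022501,341850)∘(7022501,341850) = (7022501·7022501+422·341850·341850, 7022501·341850+341850·7022501) = (98631040590001,4801283933700)
n=3: (98631040590001,4801283933700)∘(7022501,341850) = (7022501·98631040590001+422·341850·4801283933700, 7022501·4801283933700+341850·98631040590001) = (1385273162348638202501,67434042451384025550)
n=4: (1385273162348638202501,67434042451384025550)∘(7022501,341850) = (7022501·1385273162348638202501+422·341850·67434042451384025550, 7022501·67434042451384025550+341850·1385273162348638202501) = (19456164335732849620362360001,947111261097768740333867400)
n=5: (19456164335732849620362360001,947111261097768740333867400)∘(7022501,341850) = (7022501·19456164335732849620362360001+422·341850·947111261097768740333867400, 7022501·947111261097768740333867400+341850·19456164335732849620362360001) = (273261867007695159110526238300562501,13302179556340616719484196916709250)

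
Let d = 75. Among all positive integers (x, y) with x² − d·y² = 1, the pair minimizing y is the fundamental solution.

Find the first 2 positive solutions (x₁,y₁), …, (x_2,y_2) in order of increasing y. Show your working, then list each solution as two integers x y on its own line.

[8; 1,1,1,16] for √75; ℓ=4 ⇒ convergent index 3
a_0=8:  p_0=8·1+0=8,  q_0=8·0+1=1
…
a_2=1:  p_2=1·9+8=17,  q_2=1·1+1=2
a_3=1:  p_3=1·17+9=26,  q_3=1·2+1=3
→ (26, 3).  Check: 26²=676, 75·3²=675, difference 1.
n=2: (26,3)∘(26,3) = (26·26+75·3·3, 26·3+3·26) = (1351,156)

26 3
1351 156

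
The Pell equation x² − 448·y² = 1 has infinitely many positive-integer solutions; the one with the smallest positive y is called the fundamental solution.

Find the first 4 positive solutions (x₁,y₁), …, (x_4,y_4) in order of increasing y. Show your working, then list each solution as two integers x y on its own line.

[21; 6,42] for √448; ℓ=2 ⇒ convergent index 1
k=0  a_k=21  p_k/q_k = 21/1
k=1  a_k=6  p_k/q_k = 127/6
(x₁, y₁) = (127, 6);  127² − 448·6² = 1 ✓
(127+6√448)^2 = 32257 + 1524√448
(127+6√448)^3 = 8193151 + 387090√448
(127+6√448)^4 = 2081028097 + 98319336√448

127 6
32257 1524
8193151 387090
2081028097 98319336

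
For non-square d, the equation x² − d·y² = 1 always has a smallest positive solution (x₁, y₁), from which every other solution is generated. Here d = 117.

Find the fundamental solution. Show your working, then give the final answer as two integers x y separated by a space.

649 60

√117 = [10; 1,4,2,4,1,20, …], period ℓ=6 (even) → k=5
a_0=10:  p_0=10·1+0=10,  q_0=10·0+1=1
a_1=1:  p_1=1·10+1=11,  q_1=1·1+0=1
…
a_4=4:  p_4=4·119+54=530,  q_4=4·11+5=49
a_5=1:  p_5=1·530+119=649,  q_5=1·49+11=60
→ (649, 60).  Check: 649²=421201, 117·60²=421200, difference 1.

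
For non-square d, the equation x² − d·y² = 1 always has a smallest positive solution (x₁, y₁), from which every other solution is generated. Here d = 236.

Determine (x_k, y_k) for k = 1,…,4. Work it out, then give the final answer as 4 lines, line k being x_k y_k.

√236 = [15; 2,1,3,5,1,6,1,5,3,1,2,30, …], period ℓ=12 (even) → k=11
i=0: a=15 ⇒ p=15, q=1
…
i=5: a=1 ⇒ p=1060, q=69
…
i=8: a=5 ⇒ p=48806, q=3177
i=9: a=3 ⇒ p=154729, q=10072
i=10: a=1 ⇒ p=203535, q=13249
i=11: a=2 ⇒ p=561799, q=36570
→ (561799, 36570).  Check: 561799²=315618116401, 236·36570²=315618116400, difference 1.
(x_2, y_2) = (561799·561799 + 236·36570·36570, 561799·36570 + 36570·561799) = (631236232801, 41089978860)
(x_3, y_3) = (561799·631236232801 + 236·36570·41089978860, 561799·41089978860 + 36570·631236232801) = (709255768702176199, 46168618067101710)
(x_4, y_4) = (561799·709255768702176199 + 236·36570·46168618067101710, 561799·46168618067101710 + 36570·709255768702176199) = (796918363201596536611201, 51874966922918257173720)

561799 36570
631236232801 41089978860
709255768702176199 46168618067101710
796918363201596536611201 51874966922918257173720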